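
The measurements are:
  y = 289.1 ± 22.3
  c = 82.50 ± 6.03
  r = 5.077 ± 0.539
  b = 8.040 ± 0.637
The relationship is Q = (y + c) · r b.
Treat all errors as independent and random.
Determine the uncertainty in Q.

2220

Let u = y + c = 371.6. δu = √(δy² + δc²) = √(497 + 36.4) = 23.1, so δu/u = 0.0622.
Q is then a monomial in u, r, b:
δQ/Q = √((δu/u)² + (1·δr/r)² + (1·δb/b)²) = √(0.00386 + 0.0113 + 0.00628) = 0.146
Q = 15170, so δQ = 0.146 × 15170 = 2220.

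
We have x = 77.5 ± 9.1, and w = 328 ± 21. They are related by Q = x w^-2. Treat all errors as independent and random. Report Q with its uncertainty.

0.000720 ± 0.000125

Since Q is a product/quotient, work with relative uncertainties:
  (1·δx/x)² = (1×0.117)² = 0.0138;  (-2·δw/w)² = (-2×0.0640)² = 0.0164
δQ/Q = √(0.0302) = 0.174
Q = 0.000720, so δQ = 0.174 × 0.000720 = 0.000125.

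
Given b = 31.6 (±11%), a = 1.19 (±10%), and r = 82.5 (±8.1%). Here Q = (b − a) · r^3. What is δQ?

Let u = b − a = 30.4. δu = √(δb² + δa²) = √(12.1 + 0.0142) = 3.48, so δu/u = 0.114.
Q is then a monomial in u, r:
δQ/Q = √((δu/u)² + (3·δr/r)²) = √(0.0131 + 0.0590) = 0.269
Q = 1.71e+07, so δQ = 0.269 × 1.71e+07 = 4.59e+06.

4.59e+06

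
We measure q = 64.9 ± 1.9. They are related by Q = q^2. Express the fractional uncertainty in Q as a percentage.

Since Q is a product/quotient, work with relative uncertainties:
  (2·δq/q)² = (2×0.0293)² = 0.00343
δQ/Q = √(0.00343) = 0.0586

5.86%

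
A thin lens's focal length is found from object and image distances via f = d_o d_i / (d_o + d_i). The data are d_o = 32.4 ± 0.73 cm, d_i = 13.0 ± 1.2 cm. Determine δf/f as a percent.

∂f/∂d_o = (d_i/(d_o+d_i))² = 0.0820;  ∂f/∂d_i = (d_o/(d_o+d_i))² = 0.509
δf = √((∂f/∂d_o · δd_o)² + (∂f/∂d_i · δd_i)²) = √(0.00358 + 0.374) = 0.614 cm
f = 9.28 cm, so δf/f = 0.614/9.28 = 0.0662.

6.62%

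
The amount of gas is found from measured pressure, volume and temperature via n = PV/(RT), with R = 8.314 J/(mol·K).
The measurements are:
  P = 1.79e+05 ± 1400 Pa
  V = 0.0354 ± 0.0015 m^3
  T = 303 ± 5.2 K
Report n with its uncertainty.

2.52 ± 0.117 mol

For a monomial n ∝ P, V, T^-1, fractional errors add in quadrature:
  (1·δP/P)² = (1×0.00782)² = 6.12e-05;  (1·δV/V)² = (1×0.0424)² = 0.00180;  (-1·δT/T)² = (-1×0.0172)² = 0.000295
δn/n = √(0.00215) = 0.0464
n = 2.52 mol, so δn = 0.0464 × 2.52 = 0.117 mol.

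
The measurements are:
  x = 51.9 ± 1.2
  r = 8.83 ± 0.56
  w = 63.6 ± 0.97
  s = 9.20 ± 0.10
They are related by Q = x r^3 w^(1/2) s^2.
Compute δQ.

Relative error in a monomial: (δQ/Q)² = Σ (nᵢ · δxᵢ/xᵢ)².
  (1·δx/x)² = (1×0.0231)² = 0.000535;  (3·δr/r)² = (3×0.0634)² = 0.0362;  (½·δw/w)² = (0.5×0.0153)² = 5.82e-05;  (2·δs/s)² = (2×0.0109)² = 0.000473
δQ/Q = √(0.0373) = 0.193
Q = 2.41e+07, so δQ = 0.193 × 2.41e+07 = 4.66e+06.

4.66e+06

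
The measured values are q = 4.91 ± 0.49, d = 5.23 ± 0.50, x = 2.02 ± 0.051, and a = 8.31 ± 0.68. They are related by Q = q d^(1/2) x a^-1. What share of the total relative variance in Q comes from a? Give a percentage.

34.2%

(δQ/Q)² = (1·δq/q)² + (½·δd/d)² + (1·δx/x)² + (-1·δa/a)²
  q term: (1×0.0998)² = 0.00996
  d term: (0.5×0.0956)² = 0.00228
  x term: (1×0.0252)² = 0.000637
  a term: (-1×0.0818)² = 0.00670
Total = 0.0196. Share from a = 0.00670/0.0196 = 0.342.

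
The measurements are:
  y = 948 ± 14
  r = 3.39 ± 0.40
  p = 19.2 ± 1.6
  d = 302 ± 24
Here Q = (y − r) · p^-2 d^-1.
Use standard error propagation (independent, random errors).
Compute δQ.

Let u = y − r = 945. δu = √(δy² + δr²) = √(196 + 0.160) = 14.0, so δu/u = 0.0148.
Q is then a monomial in u, p, d:
δQ/Q = √((δu/u)² + (-2·δp/p)² + (-1·δd/d)²) = √(0.000220 + 0.0278 + 0.00632) = 0.185
Q = 0.00848, so δQ = 0.185 × 0.00848 = 0.00157.

0.00157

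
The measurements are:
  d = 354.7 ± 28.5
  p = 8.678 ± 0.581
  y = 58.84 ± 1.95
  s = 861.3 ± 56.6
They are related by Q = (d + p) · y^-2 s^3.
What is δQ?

1.49e+07

Let u = d + p = 363.4. δu = √(δd² + δp²) = √(812 + 0.338) = 28.5, so δu/u = 0.0784.
Q is then a monomial in u, y, s:
δQ/Q = √((δu/u)² + (-2·δy/y)² + (3·δs/s)²) = √(0.00615 + 0.00439 + 0.0389) = 0.222
Q = 6.706e+07, so δQ = 0.222 × 6.706e+07 = 1.49e+07.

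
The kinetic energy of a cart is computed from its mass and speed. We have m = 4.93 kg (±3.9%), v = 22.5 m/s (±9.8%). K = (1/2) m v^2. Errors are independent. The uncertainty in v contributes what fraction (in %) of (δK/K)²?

96.2%

(δK/K)² = (1·δm/m)² + (2·δv/v)²
  m term: (1×0.0390)² = 0.00152
  v term: (2×0.0980)² = 0.0384
Total = 0.0399. Share from v = 0.0384/0.0399 = 0.962.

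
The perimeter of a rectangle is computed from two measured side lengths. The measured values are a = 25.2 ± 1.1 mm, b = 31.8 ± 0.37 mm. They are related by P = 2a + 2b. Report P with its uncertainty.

114 ± 2.32 mm

Sums and differences: (δP)² = Σ (cᵢ δxᵢ)².
  (2·δa)² = 4.84;  (2·δb)² = 0.548
δP = √(5.39) = 2.32 mm
P = 114 mm.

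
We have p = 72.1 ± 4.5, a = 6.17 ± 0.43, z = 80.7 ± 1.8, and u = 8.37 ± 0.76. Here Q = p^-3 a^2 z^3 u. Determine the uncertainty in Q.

Relative error in a monomial: (δQ/Q)² = Σ (nᵢ · δxᵢ/xᵢ)².
  (-3·δp/p)² = (-3×0.0624)² = 0.0351;  (2·δa/a)² = (2×0.0697)² = 0.0194;  (3·δz/z)² = (3×0.0223)² = 0.00448;  (1·δu/u)² = (1×0.0908)² = 0.00824
δQ/Q = √(0.0672) = 0.259
Q = 447, so δQ = 0.259 × 447 = 116.

116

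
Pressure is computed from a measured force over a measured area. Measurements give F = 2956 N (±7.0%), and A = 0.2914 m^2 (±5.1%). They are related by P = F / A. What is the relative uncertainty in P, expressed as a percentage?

P is a product of powers, so relative uncertainties combine in quadrature:
  (1·δF/F)² = (1×0.0700)² = 0.00490;  (-1·δA/A)² = (-1×0.0510)² = 0.00260
δP/P = √(0.00750) = 0.0866

8.66%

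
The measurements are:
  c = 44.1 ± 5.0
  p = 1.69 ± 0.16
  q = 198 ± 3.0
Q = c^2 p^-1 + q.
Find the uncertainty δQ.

Let w = c^2·p^-1 = 1150. δw/w = √((2·δc/c)² + (-1·δp/p)²) = √(0.0514 + 0.00896) = 0.246, so δw = 283.
Q = w + q: δQ = √(δw² + δq²) = √(80000 + 9.00) = 283

283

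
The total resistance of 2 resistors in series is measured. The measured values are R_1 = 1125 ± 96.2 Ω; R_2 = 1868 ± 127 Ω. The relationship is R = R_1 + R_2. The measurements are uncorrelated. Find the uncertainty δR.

Each term contributes (cᵢ δxᵢ)² to (δR)²:
  (δR_1)² = 9250;  (δR_2)² = 16100
δR = √(25400) = 159 Ω

159 Ω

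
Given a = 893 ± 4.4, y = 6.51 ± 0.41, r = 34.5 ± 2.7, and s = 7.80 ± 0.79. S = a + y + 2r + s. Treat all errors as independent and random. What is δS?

7.02

Sums and differences: (δS)² = Σ (cᵢ δxᵢ)².
  (δa)² = 19.4;  (δy)² = 0.168;  (2·δr)² = 29.2;  (δs)² = 0.624
δS = √(49.3) = 7.02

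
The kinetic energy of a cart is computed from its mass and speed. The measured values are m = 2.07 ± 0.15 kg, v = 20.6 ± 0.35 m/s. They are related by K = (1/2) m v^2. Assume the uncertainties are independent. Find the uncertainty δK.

35.2 J

Each factor contributes (exponent × relative error)² to (δK/K)²:
  (1·δm/m)² = (1×0.0725)² = 0.00525;  (2·δv/v)² = (2×0.0170)² = 0.00115
δK/K = √(0.00641) = 0.0800
K = 439 J, so δK = 0.0800 × 439 = 35.2 J.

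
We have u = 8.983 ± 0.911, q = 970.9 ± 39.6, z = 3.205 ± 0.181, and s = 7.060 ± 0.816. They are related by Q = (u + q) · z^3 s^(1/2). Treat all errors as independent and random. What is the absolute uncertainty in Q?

15700

Let w = u + q = 979.9. δw = √(δu² + δq²) = √(0.830 + 1570) = 39.6, so δw/w = 0.0404.
Q is then a monomial in w, z, s:
δQ/Q = √((δw/w)² + (3·δz/z)² + (½·δs/s)²) = √(0.00163 + 0.0287 + 0.00334) = 0.184
Q = 85720, so δQ = 0.184 × 85720 = 15700.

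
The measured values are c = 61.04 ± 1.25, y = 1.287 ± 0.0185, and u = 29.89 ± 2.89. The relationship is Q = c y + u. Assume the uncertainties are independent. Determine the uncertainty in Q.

3.50

Let p = c·y = 78.56. δp/p = √((1·δc/c)² + (1·δy/y)²) = √(0.000419 + 0.000207) = 0.0250, so δp = 1.97.
Q = p + u: δQ = √(δp² + δu²) = √(3.86 + 8.35) = 3.50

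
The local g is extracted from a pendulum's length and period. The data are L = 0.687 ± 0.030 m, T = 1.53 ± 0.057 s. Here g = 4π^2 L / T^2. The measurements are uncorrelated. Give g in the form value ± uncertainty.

11.6 ± 1.00 m/s^2

Since g is a product/quotient, work with relative uncertainties:
  (1·δL/L)² = (1×0.0437)² = 0.00191;  (-2·δT/T)² = (-2×0.0373)² = 0.00555
δg/g = √(0.00746) = 0.0864
g = 11.6 m/s^2, so δg = 0.0864 × 11.6 = 1.00 m/s^2.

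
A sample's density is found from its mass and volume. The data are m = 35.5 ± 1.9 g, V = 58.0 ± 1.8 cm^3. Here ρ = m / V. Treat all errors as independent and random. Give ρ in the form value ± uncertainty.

0.612 ± 0.0379 g/cm^3

For a monomial ρ ∝ m, V^-1, fractional errors add in quadrature:
  (1·δm/m)² = (1×0.0535)² = 0.00286;  (-1·δV/V)² = (-1×0.0310)² = 0.000963
δρ/ρ = √(0.00383) = 0.0619
ρ = 0.612 g/cm^3, so δρ = 0.0619 × 0.612 = 0.0379 g/cm^3.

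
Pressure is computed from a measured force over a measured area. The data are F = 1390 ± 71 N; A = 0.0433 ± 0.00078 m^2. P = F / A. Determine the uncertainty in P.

1740 Pa

For a monomial P ∝ F, A^-1, fractional errors add in quadrature:
  (1·δF/F)² = (1×0.0511)² = 0.00261;  (-1·δA/A)² = (-1×0.0180)² = 0.000324
δP/P = √(0.00293) = 0.0542
P = 32100 Pa, so δP = 0.0542 × 32100 = 1740 Pa.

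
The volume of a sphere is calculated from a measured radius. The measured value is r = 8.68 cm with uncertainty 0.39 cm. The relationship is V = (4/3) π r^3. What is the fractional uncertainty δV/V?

0.135

Products/powers → add relative errors in quadrature, weighted by exponent:
  (3·δr/r)² = (3×0.0449)² = 0.0182
δV/V = √(0.0182) = 0.135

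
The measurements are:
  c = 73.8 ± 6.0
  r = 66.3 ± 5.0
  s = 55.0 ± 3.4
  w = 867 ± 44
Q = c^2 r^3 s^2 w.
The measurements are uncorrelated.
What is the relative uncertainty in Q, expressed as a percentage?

Each factor contributes (exponent × relative error)² to (δQ/Q)²:
  (2·δc/c)² = (2×0.0813)² = 0.0264;  (3·δr/r)² = (3×0.0754)² = 0.0512;  (2·δs/s)² = (2×0.0618)² = 0.0153;  (1·δw/w)² = (1×0.0507)² = 0.00258
δQ/Q = √(0.0955) = 0.309

30.9%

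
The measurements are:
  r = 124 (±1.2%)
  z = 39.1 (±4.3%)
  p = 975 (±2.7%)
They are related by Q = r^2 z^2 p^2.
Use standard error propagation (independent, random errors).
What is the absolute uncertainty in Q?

Since Q is a product/quotient, work with relative uncertainties:
  (2·δr/r)² = (2×0.0120)² = 0.000576;  (2·δz/z)² = (2×0.0430)² = 0.00740;  (2·δp/p)² = (2×0.0270)² = 0.00292
δQ/Q = √(0.0109) = 0.104
Q = 2.23e+13, so δQ = 0.104 × 2.23e+13 = 2.33e+12.

2.33e+12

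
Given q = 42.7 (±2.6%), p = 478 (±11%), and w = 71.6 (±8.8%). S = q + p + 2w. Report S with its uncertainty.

664 ± 54.1

For a sum/difference, combine absolute errors in quadrature:
  (δq)² = 1.23;  (δp)² = 2760;  (2·δw)² = 159
δS = √(2920) = 54.1
S = 664.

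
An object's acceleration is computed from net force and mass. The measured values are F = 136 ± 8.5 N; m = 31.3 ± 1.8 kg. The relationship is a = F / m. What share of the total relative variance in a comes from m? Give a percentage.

(δa/a)² = (1·δF/F)² + (-1·δm/m)²
  F term: (1×0.0625)² = 0.00391
  m term: (-1×0.0575)² = 0.00331
Total = 0.00721. Share from m = 0.00331/0.00721 = 0.458.

45.8%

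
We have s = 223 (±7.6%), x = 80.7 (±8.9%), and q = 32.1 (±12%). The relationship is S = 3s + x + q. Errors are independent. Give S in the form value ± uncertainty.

Each term contributes (cᵢ δxᵢ)² to (δS)²:
  (3·δs)² = 2590;  (δx)² = 51.6;  (δq)² = 14.8
δS = √(2650) = 51.5
S = 782.

782 ± 51.5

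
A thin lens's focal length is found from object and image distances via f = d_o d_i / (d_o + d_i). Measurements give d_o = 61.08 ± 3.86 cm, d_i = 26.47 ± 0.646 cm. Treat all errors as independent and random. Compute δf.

∂f/∂d_o = (d_i/(d_o+d_i))² = 0.0914;  ∂f/∂d_i = (d_o/(d_o+d_i))² = 0.487
δf = √((∂f/∂d_o · δd_o)² + (∂f/∂d_i · δd_i)²) = √(0.124 + 0.0989) = 0.473 cm

0.473 cm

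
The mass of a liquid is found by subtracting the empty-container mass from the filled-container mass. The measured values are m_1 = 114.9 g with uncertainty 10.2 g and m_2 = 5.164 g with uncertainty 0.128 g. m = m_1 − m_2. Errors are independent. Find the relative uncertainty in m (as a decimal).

0.0930

Sums and differences: (δm)² = Σ (cᵢ δxᵢ)².
  (δm_1)² = 104;  (δm_2)² = 0.0164
δm = √(104) = 10.2 g
m = 109.7 g, so δm/m = 10.2/109.7 = 0.0930.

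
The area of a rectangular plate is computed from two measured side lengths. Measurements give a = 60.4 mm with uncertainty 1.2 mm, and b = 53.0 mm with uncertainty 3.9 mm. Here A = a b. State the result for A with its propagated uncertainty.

3200 ± 244 mm^2

A is a product of powers, so relative uncertainties combine in quadrature:
  (1·δa/a)² = (1×0.0199)² = 0.000395;  (1·δb/b)² = (1×0.0736)² = 0.00541
δA/A = √(0.00581) = 0.0762
A = 3200 mm^2, so δA = 0.0762 × 3200 = 244 mm^2.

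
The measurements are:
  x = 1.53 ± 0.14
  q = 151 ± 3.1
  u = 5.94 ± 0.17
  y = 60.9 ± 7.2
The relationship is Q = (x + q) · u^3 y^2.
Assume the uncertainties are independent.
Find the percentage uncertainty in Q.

25.2%

Let w = x + q = 153. δw = √(δx² + δq²) = √(0.0196 + 9.61) = 3.10, so δw/w = 0.0203.
Q is then a monomial in w, u, y:
δQ/Q = √((δw/w)² + (3·δu/u)² + (2·δy/y)²) = √(0.000414 + 0.00737 + 0.0559) = 0.252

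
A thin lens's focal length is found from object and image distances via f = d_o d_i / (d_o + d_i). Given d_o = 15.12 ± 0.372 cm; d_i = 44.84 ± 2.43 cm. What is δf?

∂f/∂d_o = (d_i/(d_o+d_i))² = 0.559;  ∂f/∂d_i = (d_o/(d_o+d_i))² = 0.0636
δf = √((∂f/∂d_o · δd_o)² + (∂f/∂d_i · δd_i)²) = √(0.0433 + 0.0239) = 0.259 cm

0.259 cm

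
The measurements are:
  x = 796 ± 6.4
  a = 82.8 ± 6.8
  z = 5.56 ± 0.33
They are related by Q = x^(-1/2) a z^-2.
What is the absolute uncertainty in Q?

Products/powers → add relative errors in quadrature, weighted by exponent:
  (−½·δx/x)² = (-0.5×0.00804)² = 1.62e-05;  (1·δa/a)² = (1×0.0821)² = 0.00674;  (-2·δz/z)² = (-2×0.0594)² = 0.0141
δQ/Q = √(0.0209) = 0.144
Q = 0.0949, so δQ = 0.144 × 0.0949 = 0.0137.

0.0137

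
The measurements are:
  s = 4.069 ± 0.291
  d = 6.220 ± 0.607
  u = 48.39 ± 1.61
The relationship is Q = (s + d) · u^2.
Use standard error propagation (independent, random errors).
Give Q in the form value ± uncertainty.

24090 ± 2250

Let w = s + d = 10.29. δw = √(δs² + δd²) = √(0.0847 + 0.368) = 0.673, so δw/w = 0.0654.
Q is then a monomial in w, u:
δQ/Q = √((δw/w)² + (2·δu/u)²) = √(0.00428 + 0.00443) = 0.0933
Q = 24090, so δQ = 0.0933 × 24090 = 2250.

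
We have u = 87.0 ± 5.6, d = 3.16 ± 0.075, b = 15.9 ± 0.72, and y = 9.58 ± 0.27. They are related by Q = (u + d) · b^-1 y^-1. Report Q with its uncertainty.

0.592 ± 0.0485

Let w = u + d = 90.2. δw = √(δu² + δd²) = √(31.4 + 0.00562) = 5.60, so δw/w = 0.0621.
Q is then a monomial in w, b, y:
δQ/Q = √((δw/w)² + (-1·δb/b)² + (-1·δy/y)²) = √(0.00386 + 0.00205 + 0.000794) = 0.0819
Q = 0.592, so δQ = 0.0819 × 0.592 = 0.0485.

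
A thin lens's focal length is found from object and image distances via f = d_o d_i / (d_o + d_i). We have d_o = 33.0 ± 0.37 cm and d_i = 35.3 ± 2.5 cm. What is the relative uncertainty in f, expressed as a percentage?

3.47%

∂f/∂d_o = (d_i/(d_o+d_i))² = 0.267;  ∂f/∂d_i = (d_o/(d_o+d_i))² = 0.233
δf = √((∂f/∂d_o · δd_o)² + (∂f/∂d_i · δd_i)²) = √(0.00977 + 0.341) = 0.592 cm
f = 17.1 cm, so δf/f = 0.592/17.1 = 0.0347.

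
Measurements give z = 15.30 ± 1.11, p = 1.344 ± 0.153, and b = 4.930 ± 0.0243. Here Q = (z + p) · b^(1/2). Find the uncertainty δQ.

Let u = z + p = 16.64. δu = √(δz² + δp²) = √(1.23 + 0.0234) = 1.12, so δu/u = 0.0673.
Q is then a monomial in u, b:
δQ/Q = √((δu/u)² + (½·δb/b)²) = √(0.00453 + 6.07e-06) = 0.0674
Q = 36.96, so δQ = 0.0674 × 36.96 = 2.49.

2.49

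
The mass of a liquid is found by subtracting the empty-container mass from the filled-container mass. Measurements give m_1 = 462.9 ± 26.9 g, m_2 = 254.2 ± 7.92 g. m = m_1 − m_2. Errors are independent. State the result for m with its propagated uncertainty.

m is a linear combination, so absolute uncertainties add in quadrature:
  (δm_1)² = 724;  (δm_2)² = 62.7
δm = √(786) = 28.0 g
m = 208.7 g.

208.7 ± 28.0 g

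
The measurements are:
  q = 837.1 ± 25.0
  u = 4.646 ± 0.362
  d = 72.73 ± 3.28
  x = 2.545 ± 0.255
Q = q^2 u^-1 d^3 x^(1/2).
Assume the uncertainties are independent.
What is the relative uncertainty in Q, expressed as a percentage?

Q is a product of powers, so relative uncertainties combine in quadrature:
  (2·δq/q)² = (2×0.0299)² = 0.00357;  (-1·δu/u)² = (-1×0.0779)² = 0.00607;  (3·δd/d)² = (3×0.0451)² = 0.0183;  (½·δx/x)² = (0.5×0.100)² = 0.00251
δQ/Q = √(0.0305) = 0.175

17.5%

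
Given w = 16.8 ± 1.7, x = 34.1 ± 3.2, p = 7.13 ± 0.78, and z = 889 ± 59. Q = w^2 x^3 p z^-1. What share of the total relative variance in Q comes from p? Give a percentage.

8.76%

(δQ/Q)² = (2·δw/w)² + (3·δx/x)² + (1·δp/p)² + (-1·δz/z)²
  w term: (2×0.101)² = 0.0410
  x term: (3×0.0938)² = 0.0793
  p term: (1×0.109)² = 0.0120
  z term: (-1×0.0664)² = 0.00440
Total = 0.137. Share from p = 0.0120/0.137 = 0.0876.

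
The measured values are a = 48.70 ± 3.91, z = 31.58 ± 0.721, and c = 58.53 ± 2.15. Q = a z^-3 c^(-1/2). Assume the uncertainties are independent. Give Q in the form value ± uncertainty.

(2.021 ± 0.217) × 10^-4

Products/powers → add relative errors in quadrature, weighted by exponent:
  (1·δa/a)² = (1×0.0803)² = 0.00645;  (-3·δz/z)² = (-3×0.0228)² = 0.00469;  (−½·δc/c)² = (-0.5×0.0367)² = 0.000337
δQ/Q = √(0.0115) = 0.107
Q = 0.0002021, so δQ = 0.107 × 0.0002021 = 2.17e-05.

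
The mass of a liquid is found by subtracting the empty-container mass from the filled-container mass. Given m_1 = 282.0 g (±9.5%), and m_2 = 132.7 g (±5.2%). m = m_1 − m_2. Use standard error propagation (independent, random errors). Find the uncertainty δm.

27.7 g

Each term contributes (cᵢ δxᵢ)² to (δm)²:
  (δm_1)² = 718;  (δm_2)² = 47.6
δm = √(765) = 27.7 g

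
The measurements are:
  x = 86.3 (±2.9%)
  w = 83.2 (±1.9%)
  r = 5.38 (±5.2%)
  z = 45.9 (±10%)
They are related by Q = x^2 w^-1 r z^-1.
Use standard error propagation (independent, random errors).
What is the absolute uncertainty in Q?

1.34

For a monomial Q ∝ x^2, w^-1, r, z^-1, fractional errors add in quadrature:
  (2·δx/x)² = (2×0.0290)² = 0.00336;  (-1·δw/w)² = (-1×0.0190)² = 0.000361;  (1·δr/r)² = (1×0.0520)² = 0.00270;  (-1·δz/z)² = (-1×0.100)² = 0.0100
δQ/Q = √(0.0164) = 0.128
Q = 10.5, so δQ = 0.128 × 10.5 = 1.34.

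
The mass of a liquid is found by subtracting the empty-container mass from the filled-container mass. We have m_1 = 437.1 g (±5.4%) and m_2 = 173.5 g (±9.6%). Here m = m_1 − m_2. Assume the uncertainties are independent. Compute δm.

For a sum/difference, combine absolute errors in quadrature:
  (δm_1)² = 557;  (δm_2)² = 277
δm = √(835) = 28.9 g

28.9 g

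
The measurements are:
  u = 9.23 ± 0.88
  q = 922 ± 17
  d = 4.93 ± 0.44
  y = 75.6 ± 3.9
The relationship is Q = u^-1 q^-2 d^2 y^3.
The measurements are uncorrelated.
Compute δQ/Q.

Products/powers → add relative errors in quadrature, weighted by exponent:
  (-1·δu/u)² = (-1×0.0953)² = 0.00909;  (-2·δq/q)² = (-2×0.0184)² = 0.00136;  (2·δd/d)² = (2×0.0892)² = 0.0319;  (3·δy/y)² = (3×0.0516)² = 0.0240
δQ/Q = √(0.0663) = 0.257

0.257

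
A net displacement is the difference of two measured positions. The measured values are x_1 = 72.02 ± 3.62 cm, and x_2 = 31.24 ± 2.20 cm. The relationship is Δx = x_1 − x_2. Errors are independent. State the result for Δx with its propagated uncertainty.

Sums and differences: (δΔx)² = Σ (cᵢ δxᵢ)².
  (δx_1)² = 13.1;  (δx_2)² = 4.84
δΔx = √(17.9) = 4.24 cm
Δx = 40.78 cm.

40.78 ± 4.24 cm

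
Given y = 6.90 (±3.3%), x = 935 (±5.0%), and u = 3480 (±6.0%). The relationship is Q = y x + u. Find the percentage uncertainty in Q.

4.42%

Let p = y·x = 6450. δp/p = √((1·δy/y)² + (1·δx/x)²) = √(0.00109 + 0.00250) = 0.0599, so δp = 386.
Q = p + u: δQ = √(δp² + δu²) = √(1.49e+05 + 43600) = 439
Q = 9930, so δQ/Q = 439/9930 = 0.0442.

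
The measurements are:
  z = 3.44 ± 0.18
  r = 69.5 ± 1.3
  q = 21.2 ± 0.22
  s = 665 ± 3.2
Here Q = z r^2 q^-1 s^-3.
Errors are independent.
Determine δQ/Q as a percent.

6.67%

Each factor contributes (exponent × relative error)² to (δQ/Q)²:
  (1·δz/z)² = (1×0.0523)² = 0.00274;  (2·δr/r)² = (2×0.0187)² = 0.00140;  (-1·δq/q)² = (-1×0.0104)² = 0.000108;  (-3·δs/s)² = (-3×0.00481)² = 0.000208
δQ/Q = √(0.00445) = 0.0667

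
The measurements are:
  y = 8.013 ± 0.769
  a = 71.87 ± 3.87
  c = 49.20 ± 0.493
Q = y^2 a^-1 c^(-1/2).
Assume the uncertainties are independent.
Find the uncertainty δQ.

0.0254

Each factor contributes (exponent × relative error)² to (δQ/Q)²:
  (2·δy/y)² = (2×0.0960)² = 0.0368;  (-1·δa/a)² = (-1×0.0538)² = 0.00290;  (−½·δc/c)² = (-0.5×0.0100)² = 2.51e-05
δQ/Q = √(0.0398) = 0.199
Q = 0.1274, so δQ = 0.199 × 0.1274 = 0.0254.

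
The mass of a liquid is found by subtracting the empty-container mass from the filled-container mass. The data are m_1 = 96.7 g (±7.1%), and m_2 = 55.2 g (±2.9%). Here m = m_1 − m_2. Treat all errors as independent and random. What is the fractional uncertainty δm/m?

0.170

Each term contributes (cᵢ δxᵢ)² to (δm)²:
  (δm_1)² = 47.1;  (δm_2)² = 2.56
δm = √(49.7) = 7.05 g
m = 41.5 g, so δm/m = 7.05/41.5 = 0.170.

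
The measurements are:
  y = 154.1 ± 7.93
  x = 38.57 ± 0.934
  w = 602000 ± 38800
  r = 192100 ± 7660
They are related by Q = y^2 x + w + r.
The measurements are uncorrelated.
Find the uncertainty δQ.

Let p = y^2·x = 915900. δp/p = √((2·δy/y)² + (1·δx/x)²) = √(0.0106 + 0.000586) = 0.106, so δp = 96800.
Q = p + w + r: δQ = √(δp² + δw² + δr²) = √(9.38e+09 + 1.51e+09 + 5.87e+07) = 1.05e+05

1.05e+05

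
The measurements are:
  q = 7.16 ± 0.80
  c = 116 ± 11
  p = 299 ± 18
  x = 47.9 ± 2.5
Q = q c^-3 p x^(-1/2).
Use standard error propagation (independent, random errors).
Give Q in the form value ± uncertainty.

(1.98 ± 0.619) × 10^-4

Each factor contributes (exponent × relative error)² to (δQ/Q)²:
  (1·δq/q)² = (1×0.112)² = 0.0125;  (-3·δc/c)² = (-3×0.0948)² = 0.0809;  (1·δp/p)² = (1×0.0602)² = 0.00362;  (−½·δx/x)² = (-0.5×0.0522)² = 0.000681
δQ/Q = √(0.0977) = 0.313
Q = 0.000198, so δQ = 0.313 × 0.000198 = 6.19e-05.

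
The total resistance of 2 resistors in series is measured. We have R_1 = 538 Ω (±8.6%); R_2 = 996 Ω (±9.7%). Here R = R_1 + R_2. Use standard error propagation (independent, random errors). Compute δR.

Sums and differences: (δR)² = Σ (cᵢ δxᵢ)².
  (δR_1)² = 2140;  (δR_2)² = 9330
δR = √(11500) = 107 Ω

107 Ω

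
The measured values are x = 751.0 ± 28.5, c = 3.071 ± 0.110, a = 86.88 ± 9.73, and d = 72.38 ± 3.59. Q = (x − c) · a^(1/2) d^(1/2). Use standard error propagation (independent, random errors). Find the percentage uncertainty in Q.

7.21%

Let u = x − c = 747.9. δu = √(δx² + δc²) = √(812 + 0.0121) = 28.5, so δu/u = 0.0381.
Q is then a monomial in u, a, d:
δQ/Q = √((δu/u)² + (½·δa/a)² + (½·δd/d)²) = √(0.00145 + 0.00314 + 0.000615) = 0.0721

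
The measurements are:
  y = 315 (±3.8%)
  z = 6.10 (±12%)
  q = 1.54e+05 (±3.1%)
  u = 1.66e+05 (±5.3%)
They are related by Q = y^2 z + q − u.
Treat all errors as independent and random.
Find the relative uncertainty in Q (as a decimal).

0.146

Let p = y^2·z = 6.05e+05. δp/p = √((2·δy/y)² + (1·δz/z)²) = √(0.00578 + 0.0144) = 0.142, so δp = 86000.
Q = p + q − u: δQ = √(δp² + δq² + δu²) = √(7.39e+09 + 2.28e+07 + 7.74e+07) = 86600
Q = 5.93e+05, so δQ/Q = 86600/5.93e+05 = 0.146.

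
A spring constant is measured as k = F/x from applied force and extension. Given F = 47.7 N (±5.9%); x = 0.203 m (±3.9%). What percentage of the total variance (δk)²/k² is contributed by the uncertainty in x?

30.4%

(δk/k)² = (1·δF/F)² + (-1·δx/x)²
  F term: (1×0.0590)² = 0.00348
  x term: (-1×0.0390)² = 0.00152
Total = 0.00500. Share from x = 0.00152/0.00500 = 0.304.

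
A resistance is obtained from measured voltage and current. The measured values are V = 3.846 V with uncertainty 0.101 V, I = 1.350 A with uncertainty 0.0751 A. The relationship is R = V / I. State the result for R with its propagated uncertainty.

For a monomial R ∝ V, I^-1, fractional errors add in quadrature:
  (1·δV/V)² = (1×0.0263)² = 0.000690;  (-1·δI/I)² = (-1×0.0556)² = 0.00309
δR/R = √(0.00378) = 0.0615
R = 2.849 Ω, so δR = 0.0615 × 2.849 = 0.175 Ω.

2.849 ± 0.175 Ω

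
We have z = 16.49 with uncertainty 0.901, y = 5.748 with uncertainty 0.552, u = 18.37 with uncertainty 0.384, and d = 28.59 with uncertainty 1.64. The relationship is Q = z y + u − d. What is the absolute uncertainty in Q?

10.6

Let p = z·y = 94.78. δp/p = √((1·δz/z)² + (1·δy/y)²) = √(0.00299 + 0.00922) = 0.110, so δp = 10.5.
Q = p + u − d: δQ = √(δp² + δu² + δd²) = √(110 + 0.147 + 2.69) = 10.6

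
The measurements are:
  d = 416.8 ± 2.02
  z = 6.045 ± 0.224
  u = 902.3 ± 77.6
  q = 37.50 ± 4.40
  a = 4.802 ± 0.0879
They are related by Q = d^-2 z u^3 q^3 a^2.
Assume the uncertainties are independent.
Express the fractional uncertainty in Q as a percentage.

44.0%

Relative error in a monomial: (δQ/Q)² = Σ (nᵢ · δxᵢ/xᵢ)².
  (-2·δd/d)² = (-2×0.00485)² = 9.4e-05;  (1·δz/z)² = (1×0.0371)² = 0.00137;  (3·δu/u)² = (3×0.0860)² = 0.0666;  (3·δq/q)² = (3×0.117)² = 0.124;  (2·δa/a)² = (2×0.0183)² = 0.00134
δQ/Q = √(0.193) = 0.440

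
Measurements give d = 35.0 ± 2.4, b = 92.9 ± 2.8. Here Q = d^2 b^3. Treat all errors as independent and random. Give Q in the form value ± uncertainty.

(9.82 ± 1.61) × 10^8

For a monomial Q ∝ d^2, b^3, fractional errors add in quadrature:
  (2·δd/d)² = (2×0.0686)² = 0.0188;  (3·δb/b)² = (3×0.0301)² = 0.00818
δQ/Q = √(0.0270) = 0.164
Q = 9.82e+08, so δQ = 0.164 × 9.82e+08 = 1.61e+08.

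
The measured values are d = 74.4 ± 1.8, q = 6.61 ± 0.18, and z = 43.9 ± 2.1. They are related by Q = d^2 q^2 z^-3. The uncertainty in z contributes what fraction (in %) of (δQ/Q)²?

(δQ/Q)² = (2·δd/d)² + (2·δq/q)² + (-3·δz/z)²
  d term: (2×0.0242)² = 0.00234
  q term: (2×0.0272)² = 0.00297
  z term: (-3×0.0478)² = 0.0206
Total = 0.0259. Share from z = 0.0206/0.0259 = 0.795.

79.5%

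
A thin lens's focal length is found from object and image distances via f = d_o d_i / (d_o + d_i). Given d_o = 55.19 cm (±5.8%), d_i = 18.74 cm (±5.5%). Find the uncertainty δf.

∂f/∂d_o = (d_i/(d_o+d_i))² = 0.0643;  ∂f/∂d_i = (d_o/(d_o+d_i))² = 0.557
δf = √((∂f/∂d_o · δd_o)² + (∂f/∂d_i · δd_i)²) = √(0.0423 + 0.330) = 0.610 cm

0.610 cm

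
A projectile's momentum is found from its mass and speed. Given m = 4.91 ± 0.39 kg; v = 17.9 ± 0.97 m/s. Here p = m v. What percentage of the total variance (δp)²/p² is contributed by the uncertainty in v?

(δp/p)² = (1·δm/m)² + (1·δv/v)²
  m term: (1×0.0794)² = 0.00631
  v term: (1×0.0542)² = 0.00294
Total = 0.00925. Share from v = 0.00294/0.00925 = 0.318.

31.8%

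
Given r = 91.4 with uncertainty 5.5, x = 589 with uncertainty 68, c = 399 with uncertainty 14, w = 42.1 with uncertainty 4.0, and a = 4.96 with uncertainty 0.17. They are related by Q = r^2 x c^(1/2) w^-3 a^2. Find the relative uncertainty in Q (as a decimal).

0.338

Products/powers → add relative errors in quadrature, weighted by exponent:
  (2·δr/r)² = (2×0.0602)² = 0.0145;  (1·δx/x)² = (1×0.115)² = 0.0133;  (½·δc/c)² = (0.5×0.0351)² = 0.000308;  (-3·δw/w)² = (-3×0.0950)² = 0.0812;  (2·δa/a)² = (2×0.0343)² = 0.00470
δQ/Q = √(0.114) = 0.338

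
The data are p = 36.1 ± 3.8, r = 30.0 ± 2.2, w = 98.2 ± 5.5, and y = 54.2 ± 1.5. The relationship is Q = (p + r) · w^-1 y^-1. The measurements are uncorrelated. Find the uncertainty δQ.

Let u = p + r = 66.1. δu = √(δp² + δr²) = √(14.4 + 4.84) = 4.39, so δu/u = 0.0664.
Q is then a monomial in u, w, y:
δQ/Q = √((δu/u)² + (-1·δw/w)² + (-1·δy/y)²) = √(0.00441 + 0.00314 + 0.000766) = 0.0912
Q = 0.0124, so δQ = 0.0912 × 0.0124 = 0.00113.

0.00113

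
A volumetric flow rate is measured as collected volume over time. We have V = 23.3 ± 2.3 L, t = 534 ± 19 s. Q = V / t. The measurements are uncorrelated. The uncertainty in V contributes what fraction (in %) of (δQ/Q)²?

88.5%

(δQ/Q)² = (1·δV/V)² + (-1·δt/t)²
  V term: (1×0.0987)² = 0.00974
  t term: (-1×0.0356)² = 0.00127
Total = 0.0110. Share from V = 0.00974/0.0110 = 0.885.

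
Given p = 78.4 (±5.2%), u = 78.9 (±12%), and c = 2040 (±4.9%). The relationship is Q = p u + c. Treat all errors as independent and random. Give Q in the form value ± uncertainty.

8230 ± 815

Let w = p·u = 6190. δw/w = √((1·δp/p)² + (1·δu/u)²) = √(0.00270 + 0.0144) = 0.131, so δw = 809.
Q = w + c: δQ = √(δw² + δc²) = √(6.54e+05 + 9990) = 815
Q = 8230.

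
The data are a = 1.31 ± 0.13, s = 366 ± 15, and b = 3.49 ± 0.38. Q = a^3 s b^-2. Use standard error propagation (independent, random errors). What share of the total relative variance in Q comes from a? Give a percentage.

64.4%

(δQ/Q)² = (3·δa/a)² + (1·δs/s)² + (-2·δb/b)²
  a term: (3×0.0992)² = 0.0886
  s term: (1×0.0410)² = 0.00168
  b term: (-2×0.109)² = 0.0474
Total = 0.138. Share from a = 0.0886/0.138 = 0.644.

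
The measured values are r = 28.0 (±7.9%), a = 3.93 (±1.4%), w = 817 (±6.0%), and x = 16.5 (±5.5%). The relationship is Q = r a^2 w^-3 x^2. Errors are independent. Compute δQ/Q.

0.227

Since Q is a product/quotient, work with relative uncertainties:
  (1·δr/r)² = (1×0.0790)² = 0.00624;  (2·δa/a)² = (2×0.0140)² = 0.000784;  (-3·δw/w)² = (-3×0.0600)² = 0.0324;  (2·δx/x)² = (2×0.0550)² = 0.0121
δQ/Q = √(0.0515) = 0.227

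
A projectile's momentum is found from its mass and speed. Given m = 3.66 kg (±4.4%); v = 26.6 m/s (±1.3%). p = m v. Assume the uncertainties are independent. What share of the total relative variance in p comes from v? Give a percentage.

8.03%

(δp/p)² = (1·δm/m)² + (1·δv/v)²
  m term: (1×0.0440)² = 0.00194
  v term: (1×0.0130)² = 0.000169
Total = 0.00211. Share from v = 0.000169/0.00211 = 0.0803.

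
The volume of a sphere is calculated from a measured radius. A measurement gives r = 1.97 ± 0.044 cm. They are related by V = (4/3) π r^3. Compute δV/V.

Products/powers → add relative errors in quadrature, weighted by exponent:
  (3·δr/r)² = (3×0.0223)² = 0.00449
δV/V = √(0.00449) = 0.0670

0.0670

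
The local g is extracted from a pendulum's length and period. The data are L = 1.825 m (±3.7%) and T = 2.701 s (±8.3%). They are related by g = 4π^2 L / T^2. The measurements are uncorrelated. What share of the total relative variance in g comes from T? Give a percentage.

95.3%

(δg/g)² = (1·δL/L)² + (-2·δT/T)²
  L term: (1×0.0370)² = 0.00137
  T term: (-2×0.0830)² = 0.0276
Total = 0.0289. Share from T = 0.0276/0.0289 = 0.953.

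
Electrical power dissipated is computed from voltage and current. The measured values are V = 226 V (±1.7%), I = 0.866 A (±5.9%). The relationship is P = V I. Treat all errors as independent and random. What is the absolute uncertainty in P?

P is a product of powers, so relative uncertainties combine in quadrature:
  (1·δV/V)² = (1×0.0170)² = 0.000289;  (1·δI/I)² = (1×0.0590)² = 0.00348
δP/P = √(0.00377) = 0.0614
P = 196 W, so δP = 0.0614 × 196 = 12.0 W.

12.0 W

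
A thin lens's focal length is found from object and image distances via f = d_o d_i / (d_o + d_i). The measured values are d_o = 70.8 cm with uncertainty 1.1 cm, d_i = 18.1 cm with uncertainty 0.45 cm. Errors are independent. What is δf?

∂f/∂d_o = (d_i/(d_o+d_i))² = 0.0415;  ∂f/∂d_i = (d_o/(d_o+d_i))² = 0.634
δf = √((∂f/∂d_o · δd_o)² + (∂f/∂d_i · δd_i)²) = √(0.00208 + 0.0815) = 0.289 cm

0.289 cm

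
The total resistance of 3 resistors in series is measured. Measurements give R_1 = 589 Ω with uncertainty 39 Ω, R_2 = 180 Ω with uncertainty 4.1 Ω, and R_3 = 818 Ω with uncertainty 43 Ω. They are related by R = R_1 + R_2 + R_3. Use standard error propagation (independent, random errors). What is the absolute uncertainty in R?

Absolute uncertainties add in quadrature for a linear combination:
  (δR_1)² = 1520;  (δR_2)² = 16.8;  (δR_3)² = 1850
δR = √(3390) = 58.2 Ω

58.2 Ω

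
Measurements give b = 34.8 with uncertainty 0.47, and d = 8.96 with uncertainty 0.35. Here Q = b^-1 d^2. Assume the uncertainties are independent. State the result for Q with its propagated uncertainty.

2.31 ± 0.183

Since Q is a product/quotient, work with relative uncertainties:
  (-1·δb/b)² = (-1×0.0135)² = 0.000182;  (2·δd/d)² = (2×0.0391)² = 0.00610
δQ/Q = √(0.00629) = 0.0793
Q = 2.31, so δQ = 0.0793 × 2.31 = 0.183.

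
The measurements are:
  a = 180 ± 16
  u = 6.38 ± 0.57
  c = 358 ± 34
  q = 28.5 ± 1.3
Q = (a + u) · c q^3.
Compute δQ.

Let w = a + u = 186. δw = √(δa² + δu²) = √(256 + 0.325) = 16.0, so δw/w = 0.0859.
Q is then a monomial in w, c, q:
δQ/Q = √((δw/w)² + (1·δc/c)² + (3·δq/q)²) = √(0.00738 + 0.00902 + 0.0187) = 0.187
Q = 1.54e+09, so δQ = 0.187 × 1.54e+09 = 2.89e+08.

2.89e+08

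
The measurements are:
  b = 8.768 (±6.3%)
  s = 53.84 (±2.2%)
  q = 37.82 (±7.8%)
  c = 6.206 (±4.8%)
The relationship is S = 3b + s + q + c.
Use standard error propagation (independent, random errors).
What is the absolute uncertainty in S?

3.60

Each term contributes (cᵢ δxᵢ)² to (δS)²:
  (3·δb)² = 2.75;  (δs)² = 1.40;  (δq)² = 8.70;  (δc)² = 0.0887
δS = √(12.9) = 3.60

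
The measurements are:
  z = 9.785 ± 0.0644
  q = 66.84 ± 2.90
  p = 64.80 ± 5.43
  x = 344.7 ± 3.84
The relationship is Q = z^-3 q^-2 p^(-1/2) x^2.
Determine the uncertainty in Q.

0.000356

Since Q is a product/quotient, work with relative uncertainties:
  (-3·δz/z)² = (-3×0.00658)² = 0.000390;  (-2·δq/q)² = (-2×0.0434)² = 0.00753;  (−½·δp/p)² = (-0.5×0.0838)² = 0.00176;  (2·δx/x)² = (2×0.0111)² = 0.000496
δQ/Q = √(0.0102) = 0.101
Q = 0.003526, so δQ = 0.101 × 0.003526 = 0.000356.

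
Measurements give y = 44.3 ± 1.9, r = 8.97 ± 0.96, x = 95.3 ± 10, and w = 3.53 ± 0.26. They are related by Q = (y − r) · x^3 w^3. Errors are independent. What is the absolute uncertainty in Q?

Let u = y − r = 35.3. δu = √(δy² + δr²) = √(3.61 + 0.922) = 2.13, so δu/u = 0.0603.
Q is then a monomial in u, x, w:
δQ/Q = √((δu/u)² + (3·δx/x)² + (3·δw/w)²) = √(0.00363 + 0.0991 + 0.0488) = 0.389
Q = 1.35e+09, so δQ = 0.389 × 1.35e+09 = 5.24e+08.

5.24e+08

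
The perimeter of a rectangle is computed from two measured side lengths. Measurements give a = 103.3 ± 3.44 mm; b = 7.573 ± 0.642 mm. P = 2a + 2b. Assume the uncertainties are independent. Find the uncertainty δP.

Each term contributes (cᵢ δxᵢ)² to (δP)²:
  (2·δa)² = 47.3;  (2·δb)² = 1.65
δP = √(49.0) = 7.00 mm

7.00 mm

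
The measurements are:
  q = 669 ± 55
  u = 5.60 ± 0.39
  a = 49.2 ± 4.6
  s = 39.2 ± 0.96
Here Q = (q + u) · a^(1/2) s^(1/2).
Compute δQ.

Let w = q + u = 675. δw = √(δq² + δu²) = √(3020 + 0.152) = 55.0, so δw/w = 0.0815.
Q is then a monomial in w, a, s:
δQ/Q = √((δw/w)² + (½·δa/a)² + (½·δs/s)²) = √(0.00665 + 0.00219 + 0.000150) = 0.0948
Q = 29600, so δQ = 0.0948 × 29600 = 2810.

2810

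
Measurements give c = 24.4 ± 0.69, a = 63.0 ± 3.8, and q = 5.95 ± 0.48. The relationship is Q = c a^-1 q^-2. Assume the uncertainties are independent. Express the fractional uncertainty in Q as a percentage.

Since Q is a product/quotient, work with relative uncertainties:
  (1·δc/c)² = (1×0.0283)² = 0.000800;  (-1·δa/a)² = (-1×0.0603)² = 0.00364;  (-2·δq/q)² = (-2×0.0807)² = 0.0260
δQ/Q = √(0.0305) = 0.175

17.5%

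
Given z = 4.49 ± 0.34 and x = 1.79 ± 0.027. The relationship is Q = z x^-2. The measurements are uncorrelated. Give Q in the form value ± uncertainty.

1.40 ± 0.114

For a monomial Q ∝ z, x^-2, fractional errors add in quadrature:
  (1·δz/z)² = (1×0.0757)² = 0.00573;  (-2·δx/x)² = (-2×0.0151)² = 0.000910
δQ/Q = √(0.00664) = 0.0815
Q = 1.40, so δQ = 0.0815 × 1.40 = 0.114.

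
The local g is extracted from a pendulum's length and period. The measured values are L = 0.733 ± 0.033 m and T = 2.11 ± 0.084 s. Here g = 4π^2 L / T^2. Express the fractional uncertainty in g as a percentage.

For a monomial g ∝ L, T^-2, fractional errors add in quadrature:
  (1·δL/L)² = (1×0.0450)² = 0.00203;  (-2·δT/T)² = (-2×0.0398)² = 0.00634
δg/g = √(0.00837) = 0.0915

9.15%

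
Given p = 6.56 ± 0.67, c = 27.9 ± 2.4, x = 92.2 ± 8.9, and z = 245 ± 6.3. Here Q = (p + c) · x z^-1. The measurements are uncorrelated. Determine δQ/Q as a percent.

Let u = p + c = 34.5. δu = √(δp² + δc²) = √(0.449 + 5.76) = 2.49, so δu/u = 0.0723.
Q is then a monomial in u, x, z:
δQ/Q = √((δu/u)² + (1·δx/x)² + (-1·δz/z)²) = √(0.00523 + 0.00932 + 0.000661) = 0.123

12.3%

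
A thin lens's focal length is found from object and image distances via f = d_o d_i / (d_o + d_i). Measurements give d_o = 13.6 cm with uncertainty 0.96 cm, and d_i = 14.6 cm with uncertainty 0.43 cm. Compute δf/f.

0.0392

∂f/∂d_o = (d_i/(d_o+d_i))² = 0.268;  ∂f/∂d_i = (d_o/(d_o+d_i))² = 0.233
δf = √((∂f/∂d_o · δd_o)² + (∂f/∂d_i · δd_i)²) = √(0.0662 + 0.0100) = 0.276 cm
f = 7.04 cm, so δf/f = 0.276/7.04 = 0.0392.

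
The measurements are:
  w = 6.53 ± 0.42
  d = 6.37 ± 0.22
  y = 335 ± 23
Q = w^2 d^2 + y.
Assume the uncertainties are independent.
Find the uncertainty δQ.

Let p = w^2·d^2 = 1730. δp/p = √((2·δw/w)² + (2·δd/d)²) = √(0.0165 + 0.00477) = 0.146, so δp = 253.
Q = p + y: δQ = √(δp² + δy²) = √(63800 + 529) = 254

254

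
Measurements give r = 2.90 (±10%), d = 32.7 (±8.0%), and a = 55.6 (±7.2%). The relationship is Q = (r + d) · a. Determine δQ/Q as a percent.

10.3%

Let u = r + d = 35.6. δu = √(δr² + δd²) = √(0.0841 + 6.84) = 2.63, so δu/u = 0.0739.
Q is then a monomial in u, a:
δQ/Q = √((δu/u)² + (1·δa/a)²) = √(0.00547 + 0.00518) = 0.103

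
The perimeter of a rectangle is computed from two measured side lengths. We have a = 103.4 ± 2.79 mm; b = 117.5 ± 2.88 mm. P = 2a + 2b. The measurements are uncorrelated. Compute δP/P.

Absolute uncertainties add in quadrature for a linear combination:
  (2·δa)² = 31.1;  (2·δb)² = 33.2
δP = √(64.3) = 8.02 mm
P = 441.8 mm, so δP/P = 8.02/441.8 = 0.0182.

0.0182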